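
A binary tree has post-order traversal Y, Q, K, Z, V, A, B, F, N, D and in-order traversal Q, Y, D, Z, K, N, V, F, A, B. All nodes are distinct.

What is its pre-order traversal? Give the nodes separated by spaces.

The last element of post-order is the root; it splits in-order into left and right subtrees.
Root D: left subtree has 2 nodes {Q, Y}, right has 7 {Z, K, N, V, F, A, B}.
  Root Q: left subtree has 0 nodes { }, right has 1 {Y}.
  Root N: left subtree has 2 nodes {Z, K}, right has 4 {V, F, A, B}.
    Root Z: left subtree has 0 nodes { }, right has 1 {K}.
    Root F: left subtree has 1 node {V}, right has 2 {A, B}.
      Root B: left subtree has 1 node {A}, right has 0 { }.

D Q Y N Z K F V B A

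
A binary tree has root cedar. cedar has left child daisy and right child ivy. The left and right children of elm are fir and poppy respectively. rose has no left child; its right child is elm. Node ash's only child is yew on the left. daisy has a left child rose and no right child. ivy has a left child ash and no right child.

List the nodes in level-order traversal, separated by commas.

Level-order visits nodes level by level from the root, left to right within each level.
Level 0: cedar
Level 1: daisy, ivy
Level 2: rose, ash
Level 3: elm, yew
Level 4: fir, poppy

cedar, daisy, ivy, rose, ash, elm, yew, fir, poppy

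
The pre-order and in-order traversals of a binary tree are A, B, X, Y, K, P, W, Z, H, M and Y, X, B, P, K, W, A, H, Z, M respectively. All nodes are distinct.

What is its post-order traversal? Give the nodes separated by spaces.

Y X P W K B H M Z A

The first element of pre-order is the root; it splits in-order into left and right subtrees.
Root A: left subtree has 6 nodes {Y, X, B, P, K, W}, right has 3 {H, Z, M}.
  Root B: left subtree has 2 nodes {Y, X}, right has 3 {P, K, W}.
    Root X: left subtree has 1 node {Y}, right has 0 { }.
    Root K: left subtree has 1 node {P}, right has 1 {W}.
  Root Z: left subtree has 1 node {H}, right has 1 {M}.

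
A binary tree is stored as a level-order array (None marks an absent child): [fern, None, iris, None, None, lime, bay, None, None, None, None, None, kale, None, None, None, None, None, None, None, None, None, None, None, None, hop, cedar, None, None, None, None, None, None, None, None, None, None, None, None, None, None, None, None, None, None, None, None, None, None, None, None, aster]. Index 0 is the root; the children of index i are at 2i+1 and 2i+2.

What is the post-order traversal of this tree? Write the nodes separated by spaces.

Post-order visits the left subtree, then the right subtree, then the node.
At fern: no left child.
At fern: go right to iris.
  At iris: go left to lime.
    At lime: no left child.
    At lime: go right to kale.
      At kale: go left to hop.
        At hop: go left to aster.
          aster is a leaf — visit aster.
        At hop: no right child.
        Visit hop.
      At kale: go right to cedar.
        cedar is a leaf — visit cedar.
      Visit kale.
    Visit lime.
  At iris: go right to bay.
    bay is a leaf — visit bay.
  Visit iris.
Visit fern.

aster hop cedar kale lime bay iris fern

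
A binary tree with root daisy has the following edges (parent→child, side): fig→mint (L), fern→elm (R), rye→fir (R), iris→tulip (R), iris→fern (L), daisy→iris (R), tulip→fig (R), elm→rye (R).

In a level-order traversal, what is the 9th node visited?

fir

Level-order visits nodes level by level from the root, left to right within each level.
Level 0: daisy
Level 1: iris
Level 2: fern, tulip
Level 3: elm, fig
Level 4: rye, mint
Level 5: fir
Full level-order sequence: daisy, iris, fern, tulip, elm, fig, rye, mint, fir.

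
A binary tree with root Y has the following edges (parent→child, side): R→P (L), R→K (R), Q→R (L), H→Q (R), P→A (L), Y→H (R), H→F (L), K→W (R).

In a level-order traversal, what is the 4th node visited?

Level-order visits nodes level by level from the root, left to right within each level.
Level 0: Y
Level 1: H
Level 2: F, Q
Level 3: R
Level 4: P, K
Level 5: A, W
Full level-order sequence: Y, H, F, Q, R, P, K, A, W.

Q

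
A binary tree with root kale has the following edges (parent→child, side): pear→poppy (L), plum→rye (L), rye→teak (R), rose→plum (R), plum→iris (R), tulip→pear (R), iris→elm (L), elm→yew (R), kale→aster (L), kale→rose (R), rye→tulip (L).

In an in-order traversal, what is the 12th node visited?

In-order visits the left subtree, then the node, then the right subtree.
At kale: go left to aster.
  aster is a leaf — visit aster.
Visit kale.
At kale: go right to rose.
  At rose: no left child.
  Visit rose.
  At rose: go right to plum.
    At plum: go left to rye.
      At rye: go left to tulip.
        At tulip: no left child.
        Visit tulip.
        At tulip: go right to pear.
          At pear: go left to poppy.
            poppy is a leaf — visit poppy.
          Visit pear.
          At pear: no right child.
      Visit rye.
      At rye: go right to teak.
        teak is a leaf — visit teak.
    Visit plum.
    At plum: go right to iris.
      At iris: go left to elm.
        At elm: no left child.
        Visit elm.
        At elm: go right to yew.
          yew is a leaf — visit yew.
      Visit iris.
      At iris: no right child.
Full in-order sequence: aster, kale, rose, tulip, poppy, pear, rye, teak, plum, elm, yew, iris.

iris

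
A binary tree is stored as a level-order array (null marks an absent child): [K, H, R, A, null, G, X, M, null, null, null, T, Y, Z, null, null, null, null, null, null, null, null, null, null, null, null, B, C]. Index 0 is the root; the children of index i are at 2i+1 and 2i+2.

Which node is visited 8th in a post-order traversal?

Post-order visits the left subtree, then the right subtree, then the node.
At K: go left to H.
  At H: go left to A.
    At A: go left to M.
      M is a leaf — visit M.
    At A: no right child.
    Visit A.
  At H: no right child.
  Visit H.
At K: go right to R.
  At R: go left to G.
    At G: go left to T.
      T is a leaf — visit T.
    At G: go right to Y.
      At Y: no left child.
      At Y: go right to B.
        B is a leaf — visit B.
      Visit Y.
    Visit G.
  At R: go right to X.
    At X: go left to Z.
      At Z: go left to C.
        C is a leaf — visit C.
      At Z: no right child.
      Visit Z.
    At X: no right child.
    Visit X.
  Visit R.
Visit K.
Full post-order sequence: M, A, H, T, B, Y, G, C, Z, X, R, K.

C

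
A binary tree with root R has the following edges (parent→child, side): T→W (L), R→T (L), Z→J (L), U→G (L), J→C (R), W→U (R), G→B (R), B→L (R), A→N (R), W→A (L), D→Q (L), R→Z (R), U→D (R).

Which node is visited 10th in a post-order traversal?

T

Post-order visits the left subtree, then the right subtree, then the node.
At R: go left to T.
  At T: go left to W.
    At W: go left to A.
      At A: no left child.
      At A: go right to N.
        N is a leaf — visit N.
      Visit A.
    At W: go right to U.
      At U: go left to G.
        At G: no left child.
        At G: go right to B.
          At B: no left child.
          At B: go right to L.
            L is a leaf — visit L.
          Visit B.
        Visit G.
      At U: go right to D.
        At D: go left to Q.
          Q is a leaf — visit Q.
        At D: no right child.
        Visit D.
      Visit U.
    Visit W.
  At T: no right child.
  Visit T.
At R: go right to Z.
  At Z: go left to J.
    At J: no left child.
    At J: go right to C.
      C is a leaf — visit C.
    Visit J.
  At Z: no right child.
  Visit Z.
Visit R.
Full post-order sequence: N, A, L, B, G, Q, D, U, W, T, C, J, Z, R.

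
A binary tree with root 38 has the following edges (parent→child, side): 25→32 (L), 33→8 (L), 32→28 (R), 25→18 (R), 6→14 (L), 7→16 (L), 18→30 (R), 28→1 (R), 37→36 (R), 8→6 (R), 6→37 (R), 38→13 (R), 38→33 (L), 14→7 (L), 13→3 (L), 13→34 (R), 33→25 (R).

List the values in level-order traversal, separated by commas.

38, 33, 13, 8, 25, 3, 34, 6, 32, 18, 14, 37, 28, 30, 7, 36, 1, 16

Level-order visits nodes level by level from the root, left to right within each level.
Level 0: 38
Level 1: 33, 13
Level 2: 8, 25, 3, 34
Level 3: 6, 32, 18
Level 4: 14, 37, 28, 30
Level 5: 7, 36, 1
Level 6: 16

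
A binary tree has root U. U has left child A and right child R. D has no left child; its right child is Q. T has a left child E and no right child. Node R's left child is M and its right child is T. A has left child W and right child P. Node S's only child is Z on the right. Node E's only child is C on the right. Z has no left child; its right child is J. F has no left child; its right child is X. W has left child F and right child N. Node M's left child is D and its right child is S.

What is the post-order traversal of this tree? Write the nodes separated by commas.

Post-order visits the left subtree, then the right subtree, then the node.
At U: go left to A.
  At A: go left to W.
    At W: go left to F.
      At F: no left child.
      At F: go right to X.
        X is a leaf — visit X.
      Visit F.
    At W: go right to N.
      N is a leaf — visit N.
    Visit W.
  At A: go right to P.
    P is a leaf — visit P.
  Visit A.
At U: go right to R.
  At R: go left to M.
    At M: go left to D.
      At D: no left child.
      At D: go right to Q.
        Q is a leaf — visit Q.
      Visit D.
    At M: go right to S.
      At S: no left child.
      At S: go right to Z.
        At Z: no left child.
        At Z: go right to J.
          J is a leaf — visit J.
        Visit Z.
      Visit S.
    Visit M.
  At R: go right to T.
    At T: go left to E.
      At E: no left child.
      At E: go right to C.
        C is a leaf — visit C.
      Visit E.
    At T: no right child.
    Visit T.
  Visit R.
Visit U.

X, F, N, W, P, A, Q, D, J, Z, S, M, C, E, T, R, U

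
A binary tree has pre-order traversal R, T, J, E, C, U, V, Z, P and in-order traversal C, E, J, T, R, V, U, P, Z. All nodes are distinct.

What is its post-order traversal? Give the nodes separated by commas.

The first element of pre-order is the root; it splits in-order into left and right subtrees.
Root R: left subtree has 4 nodes {C, E, J, T}, right has 4 {V, U, P, Z}.
  Root T: left subtree has 3 nodes {C, E, J}, right has 0 { }.
    Root J: left subtree has 2 nodes {C, E}, right has 0 { }.
      Root E: left subtree has 1 node {C}, right has 0 { }.
  Root U: left subtree has 1 node {V}, right has 2 {P, Z}.
    Root Z: left subtree has 1 node {P}, right has 0 { }.

C, E, J, T, V, P, Z, U, R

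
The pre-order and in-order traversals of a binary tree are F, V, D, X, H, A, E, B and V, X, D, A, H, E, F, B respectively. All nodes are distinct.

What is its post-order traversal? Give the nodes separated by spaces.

X A E H D V B F

The first element of pre-order is the root; it splits in-order into left and right subtrees.
Root F: left subtree has 6 nodes {V, X, D, A, H, E}, right has 1 {B}.
  Root V: left subtree has 0 nodes { }, right has 5 {X, D, A, H, E}.
    Root D: left subtree has 1 node {X}, right has 3 {A, H, E}.
      Root H: left subtree has 1 node {A}, right has 1 {E}.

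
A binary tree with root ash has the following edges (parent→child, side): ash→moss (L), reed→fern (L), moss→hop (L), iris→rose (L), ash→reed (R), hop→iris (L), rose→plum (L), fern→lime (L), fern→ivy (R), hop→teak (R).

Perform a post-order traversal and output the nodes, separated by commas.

plum, rose, iris, teak, hop, moss, lime, ivy, fern, reed, ash

Post-order visits the left subtree, then the right subtree, then the node.
At ash: go left to moss.
  At moss: go left to hop.
    At hop: go left to iris.
      At iris: go left to rose.
        At rose: go left to plum.
          plum is a leaf — visit plum.
        At rose: no right child.
        Visit rose.
      At iris: no right child.
      Visit iris.
    At hop: go right to teak.
      teak is a leaf — visit teak.
    Visit hop.
  At moss: no right child.
  Visit moss.
At ash: go right to reed.
  At reed: go left to fern.
    At fern: go left to lime.
      lime is a leaf — visit lime.
    At fern: go right to ivy.
      ivy is a leaf — visit ivy.
    Visit fern.
  At reed: no right child.
  Visit reed.
Visit ash.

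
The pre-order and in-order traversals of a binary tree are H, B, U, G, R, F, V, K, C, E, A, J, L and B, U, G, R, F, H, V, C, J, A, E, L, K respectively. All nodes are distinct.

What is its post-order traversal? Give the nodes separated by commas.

F, R, G, U, B, J, A, L, E, C, K, V, H

The first element of pre-order is the root; it splits in-order into left and right subtrees.
Root H: left subtree has 5 nodes {B, U, G, R, F}, right has 7 {V, C, J, A, E, L, K}.
  Root B: left subtree has 0 nodes { }, right has 4 {U, G, R, F}.
    Root U: left subtree has 0 nodes { }, right has 3 {G, R, F}.
      Root G: left subtree has 0 nodes { }, right has 2 {R, F}.
        Root R: left subtree has 0 nodes { }, right has 1 {F}.
  Root V: left subtree has 0 nodes { }, right has 6 {C, J, A, E, L, K}.
    Root K: left subtree has 5 nodes {C, J, A, E, L}, right has 0 { }.
      Root C: left subtree has 0 nodes { }, right has 4 {J, A, E, L}.
        Root E: left subtree has 2 nodes {J, A}, right has 1 {L}.
          Root A: left subtree has 1 node {J}, right has 0 { }.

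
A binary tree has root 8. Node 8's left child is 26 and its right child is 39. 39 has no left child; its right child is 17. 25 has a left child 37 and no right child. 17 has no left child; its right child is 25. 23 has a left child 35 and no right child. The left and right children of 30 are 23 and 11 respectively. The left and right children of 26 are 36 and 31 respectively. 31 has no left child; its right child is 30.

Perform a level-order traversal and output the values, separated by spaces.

Level-order visits nodes level by level from the root, left to right within each level.
Level 0: 8
Level 1: 26, 39
Level 2: 36, 31, 17
Level 3: 30, 25
Level 4: 23, 11, 37
Level 5: 35

8 26 39 36 31 17 30 25 23 11 37 35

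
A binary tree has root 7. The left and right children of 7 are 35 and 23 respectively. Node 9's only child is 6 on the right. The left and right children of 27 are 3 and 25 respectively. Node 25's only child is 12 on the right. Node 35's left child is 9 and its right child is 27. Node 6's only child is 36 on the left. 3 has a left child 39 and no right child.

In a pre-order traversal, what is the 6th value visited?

27

Pre-order visits the node, then its left subtree, then its right subtree.
Visit 7.
At 7: go left to 35.
  Visit 35.
  At 35: go left to 9.
    Visit 9.
    At 9: no left child.
    At 9: go right to 6.
      Visit 6.
      At 6: go left to 36.
        36 is a leaf — visit 36.
      At 6: no right child.
  At 35: go right to 27.
    Visit 27.
    At 27: go left to 3.
      Visit 3.
      At 3: go left to 39.
        39 is a leaf — visit 39.
      At 3: no right child.
    At 27: go right to 25.
      Visit 25.
      At 25: no left child.
      At 25: go right to 12.
        12 is a leaf — visit 12.
At 7: go right to 23.
  23 is a leaf — visit 23.
Full pre-order sequence: 7, 35, 9, 6, 36, 27, 3, 39, 25, 12, 23.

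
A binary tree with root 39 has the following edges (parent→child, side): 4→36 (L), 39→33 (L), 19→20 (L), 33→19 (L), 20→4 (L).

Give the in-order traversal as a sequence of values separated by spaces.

36 4 20 19 33 39

In-order visits the left subtree, then the node, then the right subtree.
At 39: go left to 33.
  At 33: go left to 19.
    At 19: go left to 20.
      At 20: go left to 4.
        At 4: go left to 36.
          36 is a leaf — visit 36.
        Visit 4.
        At 4: no right child.
      Visit 20.
      At 20: no right child.
    Visit 19.
    At 19: no right child.
  Visit 33.
  At 33: no right child.
Visit 39.
At 39: no right child.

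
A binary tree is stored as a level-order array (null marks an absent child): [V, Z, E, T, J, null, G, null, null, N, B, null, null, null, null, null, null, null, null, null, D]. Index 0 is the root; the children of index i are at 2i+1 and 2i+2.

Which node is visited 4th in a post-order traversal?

Post-order visits the left subtree, then the right subtree, then the node.
At V: go left to Z.
  At Z: go left to T.
    T is a leaf — visit T.
  At Z: go right to J.
    At J: go left to N.
      At N: no left child.
      At N: go right to D.
        D is a leaf — visit D.
      Visit N.
    At J: go right to B.
      B is a leaf — visit B.
    Visit J.
  Visit Z.
At V: go right to E.
  At E: no left child.
  At E: go right to G.
    G is a leaf — visit G.
  Visit E.
Visit V.
Full post-order sequence: T, D, N, B, J, Z, G, E, V.

B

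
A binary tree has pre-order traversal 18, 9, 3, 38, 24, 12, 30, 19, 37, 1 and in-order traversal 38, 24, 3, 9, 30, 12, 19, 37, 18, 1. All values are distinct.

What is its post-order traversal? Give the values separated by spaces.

24 38 3 30 37 19 12 9 1 18

The first element of pre-order is the root; it splits in-order into left and right subtrees.
Root 18: left subtree has 8 nodes {38, 24, 3, 9, 30, 12, 19, 37}, right has 1 {1}.
  Root 9: left subtree has 3 nodes {38, 24, 3}, right has 4 {30, 12, 19, 37}.
    Root 3: left subtree has 2 nodes {38, 24}, right has 0 { }.
      Root 38: left subtree has 0 nodes { }, right has 1 {24}.
    Root 12: left subtree has 1 node {30}, right has 2 {19, 37}.
      Root 19: left subtree has 0 nodes { }, right has 1 {37}.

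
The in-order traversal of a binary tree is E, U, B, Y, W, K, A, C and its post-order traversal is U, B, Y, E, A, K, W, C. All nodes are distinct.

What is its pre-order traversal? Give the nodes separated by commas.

The last element of post-order is the root; it splits in-order into left and right subtrees.
Root C: left subtree has 7 nodes {E, U, B, Y, W, K, A}, right has 0 { }.
  Root W: left subtree has 4 nodes {E, U, B, Y}, right has 2 {K, A}.
    Root E: left subtree has 0 nodes { }, right has 3 {U, B, Y}.
      Root Y: left subtree has 2 nodes {U, B}, right has 0 { }.
        Root B: left subtree has 1 node {U}, right has 0 { }.
    Root K: left subtree has 0 nodes { }, right has 1 {A}.

C, W, E, Y, B, U, K, A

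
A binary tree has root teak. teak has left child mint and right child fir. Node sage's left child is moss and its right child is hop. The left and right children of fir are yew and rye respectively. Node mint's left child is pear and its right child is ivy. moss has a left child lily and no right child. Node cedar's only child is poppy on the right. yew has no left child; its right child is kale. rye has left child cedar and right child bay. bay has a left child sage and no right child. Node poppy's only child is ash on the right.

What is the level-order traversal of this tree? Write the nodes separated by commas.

Level-order visits nodes level by level from the root, left to right within each level.
Level 0: teak
Level 1: mint, fir
Level 2: pear, ivy, yew, rye
Level 3: kale, cedar, bay
Level 4: poppy, sage
Level 5: ash, moss, hop
Level 6: lily

teak, mint, fir, pear, ivy, yew, rye, kale, cedar, bay, poppy, sage, ash, moss, hop, lily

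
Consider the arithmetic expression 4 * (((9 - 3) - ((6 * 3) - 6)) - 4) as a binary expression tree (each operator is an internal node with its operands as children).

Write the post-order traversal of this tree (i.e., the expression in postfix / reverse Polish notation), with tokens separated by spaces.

Post-order on an expression tree gives postfix notation: for each operator, emit left operand, right operand, then the operator.

4 9 3 - 6 3 * 6 - - 4 - *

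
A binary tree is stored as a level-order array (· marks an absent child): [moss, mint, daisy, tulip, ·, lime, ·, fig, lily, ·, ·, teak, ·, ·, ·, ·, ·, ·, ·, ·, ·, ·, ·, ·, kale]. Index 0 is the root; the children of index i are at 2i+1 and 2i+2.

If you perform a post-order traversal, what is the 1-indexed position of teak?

Post-order visits the left subtree, then the right subtree, then the node.
At moss: go left to mint.
  At mint: go left to tulip.
    At tulip: go left to fig.
      fig is a leaf — visit fig.
    At tulip: go right to lily.
      lily is a leaf — visit lily.
    Visit tulip.
  At mint: no right child.
  Visit mint.
At moss: go right to daisy.
  At daisy: go left to lime.
    At lime: go left to teak.
      At teak: no left child.
      At teak: go right to kale.
        kale is a leaf — visit kale.
      Visit teak.
    At lime: no right child.
    Visit lime.
  At daisy: no right child.
  Visit daisy.
Visit moss.
Full post-order sequence: fig, lily, tulip, mint, kale, teak, lime, daisy, moss.

6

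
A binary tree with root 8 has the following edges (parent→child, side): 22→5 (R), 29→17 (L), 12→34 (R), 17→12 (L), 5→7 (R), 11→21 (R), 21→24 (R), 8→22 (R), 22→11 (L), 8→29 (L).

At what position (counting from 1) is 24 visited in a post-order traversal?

Post-order visits the left subtree, then the right subtree, then the node.
At 8: go left to 29.
  At 29: go left to 17.
    At 17: go left to 12.
      At 12: no left child.
      At 12: go right to 34.
        34 is a leaf — visit 34.
      Visit 12.
    At 17: no right child.
    Visit 17.
  At 29: no right child.
  Visit 29.
At 8: go right to 22.
  At 22: go left to 11.
    At 11: no left child.
    At 11: go right to 21.
      At 21: no left child.
      At 21: go right to 24.
        24 is a leaf — visit 24.
      Visit 21.
    Visit 11.
  At 22: go right to 5.
    At 5: no left child.
    At 5: go right to 7.
      7 is a leaf — visit 7.
    Visit 5.
  Visit 22.
Visit 8.
Full post-order sequence: 34, 12, 17, 29, 24, 21, 11, 7, 5, 22, 8.

5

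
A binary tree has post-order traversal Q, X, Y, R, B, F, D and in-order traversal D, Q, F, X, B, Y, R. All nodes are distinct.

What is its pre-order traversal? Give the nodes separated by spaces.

D F Q B X R Y

The last element of post-order is the root; it splits in-order into left and right subtrees.
Root D: left subtree has 0 nodes { }, right has 6 {Q, F, X, B, Y, R}.
  Root F: left subtree has 1 node {Q}, right has 4 {X, B, Y, R}.
    Root B: left subtree has 1 node {X}, right has 2 {Y, R}.
      Root R: left subtree has 1 node {Y}, right has 0 { }.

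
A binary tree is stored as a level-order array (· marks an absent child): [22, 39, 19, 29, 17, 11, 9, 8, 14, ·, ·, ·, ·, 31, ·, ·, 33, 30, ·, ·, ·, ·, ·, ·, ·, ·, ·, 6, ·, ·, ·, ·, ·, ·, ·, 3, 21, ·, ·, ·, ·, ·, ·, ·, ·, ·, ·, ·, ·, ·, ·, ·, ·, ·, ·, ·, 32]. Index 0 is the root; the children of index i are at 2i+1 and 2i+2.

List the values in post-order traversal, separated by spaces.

Post-order visits the left subtree, then the right subtree, then the node.
At 22: go left to 39.
  At 39: go left to 29.
    At 29: go left to 8.
      At 8: no left child.
      At 8: go right to 33.
        33 is a leaf — visit 33.
      Visit 8.
    At 29: go right to 14.
      At 14: go left to 30.
        At 30: go left to 3.
          3 is a leaf — visit 3.
        At 30: go right to 21.
          21 is a leaf — visit 21.
        Visit 30.
      At 14: no right child.
      Visit 14.
    Visit 29.
  At 39: go right to 17.
    17 is a leaf — visit 17.
  Visit 39.
At 22: go right to 19.
  At 19: go left to 11.
    11 is a leaf — visit 11.
  At 19: go right to 9.
    At 9: go left to 31.
      At 31: go left to 6.
        At 6: no left child.
        At 6: go right to 32.
          32 is a leaf — visit 32.
        Visit 6.
      At 31: no right child.
      Visit 31.
    At 9: no right child.
    Visit 9.
  Visit 19.
Visit 22.

33 8 3 21 30 14 29 17 39 11 32 6 31 9 19 22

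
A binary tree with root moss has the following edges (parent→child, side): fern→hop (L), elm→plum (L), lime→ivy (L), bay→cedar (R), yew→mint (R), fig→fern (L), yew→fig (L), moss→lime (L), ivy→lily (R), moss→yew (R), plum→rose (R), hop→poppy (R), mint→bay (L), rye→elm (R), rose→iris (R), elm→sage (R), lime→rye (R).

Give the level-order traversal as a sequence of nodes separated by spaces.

Level-order visits nodes level by level from the root, left to right within each level.
Level 0: moss
Level 1: lime, yew
Level 2: ivy, rye, fig, mint
Level 3: lily, elm, fern, bay
Level 4: plum, sage, hop, cedar
Level 5: rose, poppy
Level 6: iris

moss lime yew ivy rye fig mint lily elm fern bay plum sage hop cedar rose poppy iris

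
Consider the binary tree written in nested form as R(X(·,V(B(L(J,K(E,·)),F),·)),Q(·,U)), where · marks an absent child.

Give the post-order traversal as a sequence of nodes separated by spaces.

Post-order visits the left subtree, then the right subtree, then the node.
At R: go left to X.
  At X: no left child.
  At X: go right to V.
    At V: go left to B.
      At B: go left to L.
        At L: go left to J.
          J is a leaf — visit J.
        At L: go right to K.
          At K: go left to E.
            E is a leaf — visit E.
          At K: no right child.
          Visit K.
        Visit L.
      At B: go right to F.
        F is a leaf — visit F.
      Visit B.
    At V: no right child.
    Visit V.
  Visit X.
At R: go right to Q.
  At Q: no left child.
  At Q: go right to U.
    U is a leaf — visit U.
  Visit Q.
Visit R.

J E K L F B V X U Q R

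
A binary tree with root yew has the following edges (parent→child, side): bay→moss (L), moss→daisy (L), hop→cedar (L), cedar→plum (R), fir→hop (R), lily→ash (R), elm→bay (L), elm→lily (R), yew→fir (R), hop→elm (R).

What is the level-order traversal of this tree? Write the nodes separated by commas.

yew, fir, hop, cedar, elm, plum, bay, lily, moss, ash, daisy

Level-order visits nodes level by level from the root, left to right within each level.
Level 0: yew
Level 1: fir
Level 2: hop
Level 3: cedar, elm
Level 4: plum, bay, lily
Level 5: moss, ash
Level 6: daisy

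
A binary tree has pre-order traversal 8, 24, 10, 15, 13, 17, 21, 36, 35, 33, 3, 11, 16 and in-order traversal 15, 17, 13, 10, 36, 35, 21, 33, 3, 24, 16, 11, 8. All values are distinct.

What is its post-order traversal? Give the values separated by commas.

17, 13, 15, 35, 36, 3, 33, 21, 10, 16, 11, 24, 8

The first element of pre-order is the root; it splits in-order into left and right subtrees.
Root 8: left subtree has 12 nodes {15, 17, 13, 10, 36, 35, 21, 33, 3, 24, 16, 11}, right has 0 { }.
  Root 24: left subtree has 9 nodes {15, 17, 13, 10, 36, 35, 21, 33, 3}, right has 2 {16, 11}.
    Root 10: left subtree has 3 nodes {15, 17, 13}, right has 5 {36, 35, 21, 33, 3}.
      Root 15: left subtree has 0 nodes { }, right has 2 {17, 13}.
        Root 13: left subtree has 1 node {17}, right has 0 { }.
      Root 21: left subtree has 2 nodes {36, 35}, right has 2 {33, 3}.
        Root 36: left subtree has 0 nodes { }, right has 1 {35}.
        Root 33: left subtree has 0 nodes { }, right has 1 {3}.
    Root 11: left subtree has 1 node {16}, right has 0 { }.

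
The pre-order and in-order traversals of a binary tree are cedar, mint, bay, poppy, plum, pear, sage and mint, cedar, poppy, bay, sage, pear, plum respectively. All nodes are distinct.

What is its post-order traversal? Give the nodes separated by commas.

The first element of pre-order is the root; it splits in-order into left and right subtrees.
Root cedar: left subtree has 1 node {mint}, right has 5 {poppy, bay, sage, pear, plum}.
  Root bay: left subtree has 1 node {poppy}, right has 3 {sage, pear, plum}.
    Root plum: left subtree has 2 nodes {sage, pear}, right has 0 { }.
      Root pear: left subtree has 1 node {sage}, right has 0 { }.

mint, poppy, sage, pear, plum, bay, cedar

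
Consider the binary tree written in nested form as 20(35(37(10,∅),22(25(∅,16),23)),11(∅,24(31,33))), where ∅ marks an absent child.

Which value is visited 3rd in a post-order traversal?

Post-order visits the left subtree, then the right subtree, then the node.
At 20: go left to 35.
  At 35: go left to 37.
    At 37: go left to 10.
      10 is a leaf — visit 10.
    At 37: no right child.
    Visit 37.
  At 35: go right to 22.
    At 22: go left to 25.
      At 25: no left child.
      At 25: go right to 16.
        16 is a leaf — visit 16.
      Visit 25.
    At 22: go right to 23.
      23 is a leaf — visit 23.
    Visit 22.
  Visit 35.
At 20: go right to 11.
  At 11: no left child.
  At 11: go right to 24.
    At 24: go left to 31.
      31 is a leaf — visit 31.
    At 24: go right to 33.
      33 is a leaf — visit 33.
    Visit 24.
  Visit 11.
Visit 20.
Full post-order sequence: 10, 37, 16, 25, 23, 22, 35, 31, 33, 24, 11, 20.

16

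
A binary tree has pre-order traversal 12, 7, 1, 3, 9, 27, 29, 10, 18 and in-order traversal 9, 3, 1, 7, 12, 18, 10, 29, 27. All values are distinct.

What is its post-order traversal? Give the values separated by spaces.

9 3 1 7 18 10 29 27 12

The first element of pre-order is the root; it splits in-order into left and right subtrees.
Root 12: left subtree has 4 nodes {9, 3, 1, 7}, right has 4 {18, 10, 29, 27}.
  Root 7: left subtree has 3 nodes {9, 3, 1}, right has 0 { }.
    Root 1: left subtree has 2 nodes {9, 3}, right has 0 { }.
      Root 3: left subtree has 1 node {9}, right has 0 { }.
  Root 27: left subtree has 3 nodes {18, 10, 29}, right has 0 { }.
    Root 29: left subtree has 2 nodes {18, 10}, right has 0 { }.
      Root 10: left subtree has 1 node {18}, right has 0 { }.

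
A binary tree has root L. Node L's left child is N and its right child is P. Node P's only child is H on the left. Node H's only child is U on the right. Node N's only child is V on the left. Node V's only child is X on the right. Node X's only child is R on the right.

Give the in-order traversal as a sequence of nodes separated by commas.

V, X, R, N, L, H, U, P

In-order visits the left subtree, then the node, then the right subtree.
At L: go left to N.
  At N: go left to V.
    At V: no left child.
    Visit V.
    At V: go right to X.
      At X: no left child.
      Visit X.
      At X: go right to R.
        R is a leaf — visit R.
  Visit N.
  At N: no right child.
Visit L.
At L: go right to P.
  At P: go left to H.
    At H: no left child.
    Visit H.
    At H: go right to U.
      U is a leaf — visit U.
  Visit P.
  At P: no right child.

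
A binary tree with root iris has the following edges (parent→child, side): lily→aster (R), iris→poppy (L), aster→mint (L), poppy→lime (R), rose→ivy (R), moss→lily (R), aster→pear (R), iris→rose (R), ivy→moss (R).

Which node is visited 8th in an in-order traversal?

mint

In-order visits the left subtree, then the node, then the right subtree.
At iris: go left to poppy.
  At poppy: no left child.
  Visit poppy.
  At poppy: go right to lime.
    lime is a leaf — visit lime.
Visit iris.
At iris: go right to rose.
  At rose: no left child.
  Visit rose.
  At rose: go right to ivy.
    At ivy: no left child.
    Visit ivy.
    At ivy: go right to moss.
      At moss: no left child.
      Visit moss.
      At moss: go right to lily.
        At lily: no left child.
        Visit lily.
        At lily: go right to aster.
          At aster: go left to mint.
            mint is a leaf — visit mint.
          Visit aster.
          At aster: go right to pear.
            pear is a leaf — visit pear.
Full in-order sequence: poppy, lime, iris, rose, ivy, moss, lily, mint, aster, pear.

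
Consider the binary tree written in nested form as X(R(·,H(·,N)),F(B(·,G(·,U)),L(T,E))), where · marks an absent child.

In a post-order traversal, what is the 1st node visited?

Post-order visits the left subtree, then the right subtree, then the node.
At X: go left to R.
  At R: no left child.
  At R: go right to H.
    At H: no left child.
    At H: go right to N.
      N is a leaf — visit N.
    Visit H.
  Visit R.
At X: go right to F.
  At F: go left to B.
    At B: no left child.
    At B: go right to G.
      At G: no left child.
      At G: go right to U.
        U is a leaf — visit U.
      Visit G.
    Visit B.
  At F: go right to L.
    At L: go left to T.
      T is a leaf — visit T.
    At L: go right to E.
      E is a leaf — visit E.
    Visit L.
  Visit F.
Visit X.
Full post-order sequence: N, H, R, U, G, B, T, E, L, F, X.

N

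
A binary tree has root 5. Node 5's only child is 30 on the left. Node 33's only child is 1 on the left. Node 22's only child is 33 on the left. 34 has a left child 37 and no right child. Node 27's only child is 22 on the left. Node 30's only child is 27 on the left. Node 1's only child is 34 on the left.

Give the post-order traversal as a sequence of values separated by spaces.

Post-order visits the left subtree, then the right subtree, then the node.
At 5: go left to 30.
  At 30: go left to 27.
    At 27: go left to 22.
      At 22: go left to 33.
        At 33: go left to 1.
          At 1: go left to 34.
            At 34: go left to 37.
              37 is a leaf — visit 37.
            At 34: no right child.
            Visit 34.
          At 1: no right child.
          Visit 1.
        At 33: no right child.
        Visit 33.
      At 22: no right child.
      Visit 22.
    At 27: no right child.
    Visit 27.
  At 30: no right child.
  Visit 30.
At 5: no right child.
Visit 5.

37 34 1 33 22 27 30 5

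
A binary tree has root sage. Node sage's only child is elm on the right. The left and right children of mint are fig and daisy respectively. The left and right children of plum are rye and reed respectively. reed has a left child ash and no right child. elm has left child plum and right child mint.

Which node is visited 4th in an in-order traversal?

In-order visits the left subtree, then the node, then the right subtree.
At sage: no left child.
Visit sage.
At sage: go right to elm.
  At elm: go left to plum.
    At plum: go left to rye.
      rye is a leaf — visit rye.
    Visit plum.
    At plum: go right to reed.
      At reed: go left to ash.
        ash is a leaf — visit ash.
      Visit reed.
      At reed: no right child.
  Visit elm.
  At elm: go right to mint.
    At mint: go left to fig.
      fig is a leaf — visit fig.
    Visit mint.
    At mint: go right to daisy.
      daisy is a leaf — visit daisy.
Full in-order sequence: sage, rye, plum, ash, reed, elm, fig, mint, daisy.

ash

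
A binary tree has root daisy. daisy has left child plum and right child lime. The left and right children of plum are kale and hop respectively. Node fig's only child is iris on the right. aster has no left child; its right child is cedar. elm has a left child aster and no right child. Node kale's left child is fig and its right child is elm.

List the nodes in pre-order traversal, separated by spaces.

Pre-order visits the node, then its left subtree, then its right subtree.
Visit daisy.
At daisy: go left to plum.
  Visit plum.
  At plum: go left to kale.
    Visit kale.
    At kale: go left to fig.
      Visit fig.
      At fig: no left child.
      At fig: go right to iris.
        iris is a leaf — visit iris.
    At kale: go right to elm.
      Visit elm.
      At elm: go left to aster.
        Visit aster.
        At aster: no left child.
        At aster: go right to cedar.
          cedar is a leaf — visit cedar.
      At elm: no right child.
  At plum: go right to hop.
    hop is a leaf — visit hop.
At daisy: go right to lime.
  lime is a leaf — visit lime.

daisy plum kale fig iris elm aster cedar hop lime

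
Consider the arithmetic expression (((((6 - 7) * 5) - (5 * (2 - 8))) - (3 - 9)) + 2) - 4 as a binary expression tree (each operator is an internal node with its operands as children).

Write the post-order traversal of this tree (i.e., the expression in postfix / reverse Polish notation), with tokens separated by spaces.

6 7 - 5 * 5 2 8 - * - 3 9 - - 2 + 4 -

Post-order on an expression tree gives postfix notation: for each operator, emit left operand, right operand, then the operator.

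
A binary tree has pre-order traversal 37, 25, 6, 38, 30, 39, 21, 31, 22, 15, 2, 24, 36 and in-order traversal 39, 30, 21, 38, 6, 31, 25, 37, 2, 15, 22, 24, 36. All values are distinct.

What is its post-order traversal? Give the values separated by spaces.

39 21 30 38 31 6 25 2 15 36 24 22 37

The first element of pre-order is the root; it splits in-order into left and right subtrees.
Root 37: left subtree has 7 nodes {39, 30, 21, 38, 6, 31, 25}, right has 5 {2, 15, 22, 24, 36}.
  Root 25: left subtree has 6 nodes {39, 30, 21, 38, 6, 31}, right has 0 { }.
    Root 6: left subtree has 4 nodes {39, 30, 21, 38}, right has 1 {31}.
      Root 38: left subtree has 3 nodes {39, 30, 21}, right has 0 { }.
        Root 30: left subtree has 1 node {39}, right has 1 {21}.
  Root 22: left subtree has 2 nodes {2, 15}, right has 2 {24, 36}.
    Root 15: left subtree has 1 node {2}, right has 0 { }.
    Root 24: left subtree has 0 nodes { }, right has 1 {36}.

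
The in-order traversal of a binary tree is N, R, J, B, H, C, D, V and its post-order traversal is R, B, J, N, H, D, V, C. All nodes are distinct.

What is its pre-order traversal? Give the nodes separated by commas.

C, H, N, J, R, B, V, D

The last element of post-order is the root; it splits in-order into left and right subtrees.
Root C: left subtree has 5 nodes {N, R, J, B, H}, right has 2 {D, V}.
  Root H: left subtree has 4 nodes {N, R, J, B}, right has 0 { }.
    Root N: left subtree has 0 nodes { }, right has 3 {R, J, B}.
      Root J: left subtree has 1 node {R}, right has 1 {B}.
  Root V: left subtree has 1 node {D}, right has 0 { }.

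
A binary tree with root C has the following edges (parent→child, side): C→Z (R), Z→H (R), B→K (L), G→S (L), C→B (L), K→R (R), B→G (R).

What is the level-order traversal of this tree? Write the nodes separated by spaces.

Level-order visits nodes level by level from the root, left to right within each level.
Level 0: C
Level 1: B, Z
Level 2: K, G, H
Level 3: R, S

C B Z K G H R S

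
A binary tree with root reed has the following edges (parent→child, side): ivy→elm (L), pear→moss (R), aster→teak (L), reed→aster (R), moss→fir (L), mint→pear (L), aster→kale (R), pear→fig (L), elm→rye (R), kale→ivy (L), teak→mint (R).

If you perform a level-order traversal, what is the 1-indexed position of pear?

Level-order visits nodes level by level from the root, left to right within each level.
Level 0: reed
Level 1: aster
Level 2: teak, kale
Level 3: mint, ivy
Level 4: pear, elm
Level 5: fig, moss, rye
Level 6: fir
Full level-order sequence: reed, aster, teak, kale, mint, ivy, pear, elm, fig, moss, rye, fir.

7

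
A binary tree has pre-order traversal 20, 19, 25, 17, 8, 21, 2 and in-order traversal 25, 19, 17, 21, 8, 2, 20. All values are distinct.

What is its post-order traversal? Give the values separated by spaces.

25 21 2 8 17 19 20

The first element of pre-order is the root; it splits in-order into left and right subtrees.
Root 20: left subtree has 6 nodes {25, 19, 17, 21, 8, 2}, right has 0 { }.
  Root 19: left subtree has 1 node {25}, right has 4 {17, 21, 8, 2}.
    Root 17: left subtree has 0 nodes { }, right has 3 {21, 8, 2}.
      Root 8: left subtree has 1 node {21}, right has 1 {2}.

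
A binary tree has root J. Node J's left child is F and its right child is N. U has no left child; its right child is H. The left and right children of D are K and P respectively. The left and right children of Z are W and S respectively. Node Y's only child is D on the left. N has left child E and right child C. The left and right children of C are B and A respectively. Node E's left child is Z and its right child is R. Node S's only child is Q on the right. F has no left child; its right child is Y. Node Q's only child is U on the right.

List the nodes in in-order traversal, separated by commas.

F, K, D, P, Y, J, W, Z, S, Q, U, H, E, R, N, B, C, A

In-order visits the left subtree, then the node, then the right subtree.
At J: go left to F.
  At F: no left child.
  Visit F.
  At F: go right to Y.
    At Y: go left to D.
      At D: go left to K.
        K is a leaf — visit K.
      Visit D.
      At D: go right to P.
        P is a leaf — visit P.
    Visit Y.
    At Y: no right child.
Visit J.
At J: go right to N.
  At N: go left to E.
    At E: go left to Z.
      At Z: go left to W.
        W is a leaf — visit W.
      Visit Z.
      At Z: go right to S.
        At S: no left child.
        Visit S.
        At S: go right to Q.
          At Q: no left child.
          Visit Q.
          At Q: go right to U.
            At U: no left child.
            Visit U.
            At U: go right to H.
              H is a leaf — visit H.
    Visit E.
    At E: go right to R.
      R is a leaf — visit R.
  Visit N.
  At N: go right to C.
    At C: go left to B.
      B is a leaf — visit B.
    Visit C.
    At C: go right to A.
      A is a leaf — visit A.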